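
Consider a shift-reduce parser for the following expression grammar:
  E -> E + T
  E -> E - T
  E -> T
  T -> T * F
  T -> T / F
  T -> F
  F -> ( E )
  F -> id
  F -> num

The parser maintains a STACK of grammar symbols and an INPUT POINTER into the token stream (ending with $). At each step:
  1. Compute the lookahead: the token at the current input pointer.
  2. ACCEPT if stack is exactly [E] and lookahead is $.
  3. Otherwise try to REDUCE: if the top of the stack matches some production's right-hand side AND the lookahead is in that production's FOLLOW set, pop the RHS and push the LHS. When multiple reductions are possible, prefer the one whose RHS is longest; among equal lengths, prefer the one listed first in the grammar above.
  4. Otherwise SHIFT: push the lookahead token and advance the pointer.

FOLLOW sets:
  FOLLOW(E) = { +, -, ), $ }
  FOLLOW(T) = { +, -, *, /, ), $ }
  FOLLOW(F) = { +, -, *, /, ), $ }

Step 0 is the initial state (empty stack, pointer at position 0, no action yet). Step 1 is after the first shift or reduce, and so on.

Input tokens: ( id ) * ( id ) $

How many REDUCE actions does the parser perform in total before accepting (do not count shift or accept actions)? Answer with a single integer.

Answer: 11

Derivation:
Step 1: shift (. Stack=[(] ptr=1 lookahead=id remaining=[id ) * ( id ) $]
Step 2: shift id. Stack=[( id] ptr=2 lookahead=) remaining=[) * ( id ) $]
Step 3: reduce F->id. Stack=[( F] ptr=2 lookahead=) remaining=[) * ( id ) $]
Step 4: reduce T->F. Stack=[( T] ptr=2 lookahead=) remaining=[) * ( id ) $]
Step 5: reduce E->T. Stack=[( E] ptr=2 lookahead=) remaining=[) * ( id ) $]
Step 6: shift ). Stack=[( E )] ptr=3 lookahead=* remaining=[* ( id ) $]
Step 7: reduce F->( E ). Stack=[F] ptr=3 lookahead=* remaining=[* ( id ) $]
Step 8: reduce T->F. Stack=[T] ptr=3 lookahead=* remaining=[* ( id ) $]
Step 9: shift *. Stack=[T *] ptr=4 lookahead=( remaining=[( id ) $]
Step 10: shift (. Stack=[T * (] ptr=5 lookahead=id remaining=[id ) $]
Step 11: shift id. Stack=[T * ( id] ptr=6 lookahead=) remaining=[) $]
Step 12: reduce F->id. Stack=[T * ( F] ptr=6 lookahead=) remaining=[) $]
Step 13: reduce T->F. Stack=[T * ( T] ptr=6 lookahead=) remaining=[) $]
Step 14: reduce E->T. Stack=[T * ( E] ptr=6 lookahead=) remaining=[) $]
Step 15: shift ). Stack=[T * ( E )] ptr=7 lookahead=$ remaining=[$]
Step 16: reduce F->( E ). Stack=[T * F] ptr=7 lookahead=$ remaining=[$]
Step 17: reduce T->T * F. Stack=[T] ptr=7 lookahead=$ remaining=[$]
Step 18: reduce E->T. Stack=[E] ptr=7 lookahead=$ remaining=[$]
Step 19: accept. Stack=[E] ptr=7 lookahead=$ remaining=[$]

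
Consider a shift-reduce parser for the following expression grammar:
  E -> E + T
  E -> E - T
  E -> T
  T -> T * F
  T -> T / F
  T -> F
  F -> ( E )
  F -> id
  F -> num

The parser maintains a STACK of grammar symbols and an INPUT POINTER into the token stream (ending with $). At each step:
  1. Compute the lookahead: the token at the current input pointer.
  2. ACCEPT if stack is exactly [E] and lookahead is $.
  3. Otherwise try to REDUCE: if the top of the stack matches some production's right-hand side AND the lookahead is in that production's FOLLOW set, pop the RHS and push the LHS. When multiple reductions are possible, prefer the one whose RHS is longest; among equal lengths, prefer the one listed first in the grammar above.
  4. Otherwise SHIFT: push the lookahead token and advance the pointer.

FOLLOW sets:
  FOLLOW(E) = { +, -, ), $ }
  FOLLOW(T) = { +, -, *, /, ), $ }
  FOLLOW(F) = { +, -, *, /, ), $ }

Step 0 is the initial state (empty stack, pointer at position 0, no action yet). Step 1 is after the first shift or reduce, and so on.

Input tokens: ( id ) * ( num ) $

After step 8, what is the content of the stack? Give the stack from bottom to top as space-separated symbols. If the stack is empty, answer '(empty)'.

Answer: T

Derivation:
Step 1: shift (. Stack=[(] ptr=1 lookahead=id remaining=[id ) * ( num ) $]
Step 2: shift id. Stack=[( id] ptr=2 lookahead=) remaining=[) * ( num ) $]
Step 3: reduce F->id. Stack=[( F] ptr=2 lookahead=) remaining=[) * ( num ) $]
Step 4: reduce T->F. Stack=[( T] ptr=2 lookahead=) remaining=[) * ( num ) $]
Step 5: reduce E->T. Stack=[( E] ptr=2 lookahead=) remaining=[) * ( num ) $]
Step 6: shift ). Stack=[( E )] ptr=3 lookahead=* remaining=[* ( num ) $]
Step 7: reduce F->( E ). Stack=[F] ptr=3 lookahead=* remaining=[* ( num ) $]
Step 8: reduce T->F. Stack=[T] ptr=3 lookahead=* remaining=[* ( num ) $]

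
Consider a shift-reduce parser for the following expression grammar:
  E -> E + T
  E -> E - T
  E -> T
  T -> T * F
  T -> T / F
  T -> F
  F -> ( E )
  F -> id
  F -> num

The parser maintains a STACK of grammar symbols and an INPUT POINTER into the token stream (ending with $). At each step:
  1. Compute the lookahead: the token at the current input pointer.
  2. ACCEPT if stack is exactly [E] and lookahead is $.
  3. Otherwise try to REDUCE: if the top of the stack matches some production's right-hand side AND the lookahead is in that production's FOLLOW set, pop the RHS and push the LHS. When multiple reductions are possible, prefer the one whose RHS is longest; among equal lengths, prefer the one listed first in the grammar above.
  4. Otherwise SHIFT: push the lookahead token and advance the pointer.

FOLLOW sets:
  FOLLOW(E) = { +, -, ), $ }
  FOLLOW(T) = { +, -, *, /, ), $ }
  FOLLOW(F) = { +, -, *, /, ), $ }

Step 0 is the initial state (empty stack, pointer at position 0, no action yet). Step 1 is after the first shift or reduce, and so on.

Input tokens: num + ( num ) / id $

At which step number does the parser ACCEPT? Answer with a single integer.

Answer: 19

Derivation:
Step 1: shift num. Stack=[num] ptr=1 lookahead=+ remaining=[+ ( num ) / id $]
Step 2: reduce F->num. Stack=[F] ptr=1 lookahead=+ remaining=[+ ( num ) / id $]
Step 3: reduce T->F. Stack=[T] ptr=1 lookahead=+ remaining=[+ ( num ) / id $]
Step 4: reduce E->T. Stack=[E] ptr=1 lookahead=+ remaining=[+ ( num ) / id $]
Step 5: shift +. Stack=[E +] ptr=2 lookahead=( remaining=[( num ) / id $]
Step 6: shift (. Stack=[E + (] ptr=3 lookahead=num remaining=[num ) / id $]
Step 7: shift num. Stack=[E + ( num] ptr=4 lookahead=) remaining=[) / id $]
Step 8: reduce F->num. Stack=[E + ( F] ptr=4 lookahead=) remaining=[) / id $]
Step 9: reduce T->F. Stack=[E + ( T] ptr=4 lookahead=) remaining=[) / id $]
Step 10: reduce E->T. Stack=[E + ( E] ptr=4 lookahead=) remaining=[) / id $]
Step 11: shift ). Stack=[E + ( E )] ptr=5 lookahead=/ remaining=[/ id $]
Step 12: reduce F->( E ). Stack=[E + F] ptr=5 lookahead=/ remaining=[/ id $]
Step 13: reduce T->F. Stack=[E + T] ptr=5 lookahead=/ remaining=[/ id $]
Step 14: shift /. Stack=[E + T /] ptr=6 lookahead=id remaining=[id $]
Step 15: shift id. Stack=[E + T / id] ptr=7 lookahead=$ remaining=[$]
Step 16: reduce F->id. Stack=[E + T / F] ptr=7 lookahead=$ remaining=[$]
Step 17: reduce T->T / F. Stack=[E + T] ptr=7 lookahead=$ remaining=[$]
Step 18: reduce E->E + T. Stack=[E] ptr=7 lookahead=$ remaining=[$]
Step 19: accept. Stack=[E] ptr=7 lookahead=$ remaining=[$]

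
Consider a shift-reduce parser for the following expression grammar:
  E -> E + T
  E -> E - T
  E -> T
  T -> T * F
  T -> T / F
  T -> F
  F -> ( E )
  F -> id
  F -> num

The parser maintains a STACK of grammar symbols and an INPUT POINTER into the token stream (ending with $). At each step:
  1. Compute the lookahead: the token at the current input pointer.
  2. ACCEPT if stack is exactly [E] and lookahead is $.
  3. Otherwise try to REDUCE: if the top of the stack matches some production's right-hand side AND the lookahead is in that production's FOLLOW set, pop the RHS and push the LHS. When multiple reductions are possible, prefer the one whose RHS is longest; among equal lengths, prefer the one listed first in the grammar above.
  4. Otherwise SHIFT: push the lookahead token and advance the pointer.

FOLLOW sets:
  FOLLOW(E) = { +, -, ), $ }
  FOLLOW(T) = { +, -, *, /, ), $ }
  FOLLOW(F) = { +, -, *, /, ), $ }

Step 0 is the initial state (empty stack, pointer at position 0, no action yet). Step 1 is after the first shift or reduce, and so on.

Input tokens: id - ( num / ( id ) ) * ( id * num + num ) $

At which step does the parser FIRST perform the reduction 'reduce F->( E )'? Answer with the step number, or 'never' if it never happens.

Answer: 17

Derivation:
Step 1: shift id. Stack=[id] ptr=1 lookahead=- remaining=[- ( num / ( id ) ) * ( id * num + num ) $]
Step 2: reduce F->id. Stack=[F] ptr=1 lookahead=- remaining=[- ( num / ( id ) ) * ( id * num + num ) $]
Step 3: reduce T->F. Stack=[T] ptr=1 lookahead=- remaining=[- ( num / ( id ) ) * ( id * num + num ) $]
Step 4: reduce E->T. Stack=[E] ptr=1 lookahead=- remaining=[- ( num / ( id ) ) * ( id * num + num ) $]
Step 5: shift -. Stack=[E -] ptr=2 lookahead=( remaining=[( num / ( id ) ) * ( id * num + num ) $]
Step 6: shift (. Stack=[E - (] ptr=3 lookahead=num remaining=[num / ( id ) ) * ( id * num + num ) $]
Step 7: shift num. Stack=[E - ( num] ptr=4 lookahead=/ remaining=[/ ( id ) ) * ( id * num + num ) $]
Step 8: reduce F->num. Stack=[E - ( F] ptr=4 lookahead=/ remaining=[/ ( id ) ) * ( id * num + num ) $]
Step 9: reduce T->F. Stack=[E - ( T] ptr=4 lookahead=/ remaining=[/ ( id ) ) * ( id * num + num ) $]
Step 10: shift /. Stack=[E - ( T /] ptr=5 lookahead=( remaining=[( id ) ) * ( id * num + num ) $]
Step 11: shift (. Stack=[E - ( T / (] ptr=6 lookahead=id remaining=[id ) ) * ( id * num + num ) $]
Step 12: shift id. Stack=[E - ( T / ( id] ptr=7 lookahead=) remaining=[) ) * ( id * num + num ) $]
Step 13: reduce F->id. Stack=[E - ( T / ( F] ptr=7 lookahead=) remaining=[) ) * ( id * num + num ) $]
Step 14: reduce T->F. Stack=[E - ( T / ( T] ptr=7 lookahead=) remaining=[) ) * ( id * num + num ) $]
Step 15: reduce E->T. Stack=[E - ( T / ( E] ptr=7 lookahead=) remaining=[) ) * ( id * num + num ) $]
Step 16: shift ). Stack=[E - ( T / ( E )] ptr=8 lookahead=) remaining=[) * ( id * num + num ) $]
Step 17: reduce F->( E ). Stack=[E - ( T / F] ptr=8 lookahead=) remaining=[) * ( id * num + num ) $]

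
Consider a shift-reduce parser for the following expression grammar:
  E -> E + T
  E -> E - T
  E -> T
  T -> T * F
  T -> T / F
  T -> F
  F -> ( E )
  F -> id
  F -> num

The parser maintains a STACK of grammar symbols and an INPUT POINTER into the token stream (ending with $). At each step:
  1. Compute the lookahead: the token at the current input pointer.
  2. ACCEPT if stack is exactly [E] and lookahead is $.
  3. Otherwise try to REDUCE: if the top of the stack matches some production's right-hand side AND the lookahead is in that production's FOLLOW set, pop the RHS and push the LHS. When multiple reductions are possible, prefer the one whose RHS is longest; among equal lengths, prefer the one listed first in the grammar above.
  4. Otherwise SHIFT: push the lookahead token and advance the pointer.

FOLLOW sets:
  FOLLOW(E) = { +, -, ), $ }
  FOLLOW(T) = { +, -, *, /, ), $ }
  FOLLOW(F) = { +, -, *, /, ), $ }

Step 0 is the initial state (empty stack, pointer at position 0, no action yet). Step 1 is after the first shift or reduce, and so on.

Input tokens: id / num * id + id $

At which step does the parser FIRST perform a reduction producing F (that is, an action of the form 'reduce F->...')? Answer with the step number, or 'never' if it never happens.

Step 1: shift id. Stack=[id] ptr=1 lookahead=/ remaining=[/ num * id + id $]
Step 2: reduce F->id. Stack=[F] ptr=1 lookahead=/ remaining=[/ num * id + id $]

Answer: 2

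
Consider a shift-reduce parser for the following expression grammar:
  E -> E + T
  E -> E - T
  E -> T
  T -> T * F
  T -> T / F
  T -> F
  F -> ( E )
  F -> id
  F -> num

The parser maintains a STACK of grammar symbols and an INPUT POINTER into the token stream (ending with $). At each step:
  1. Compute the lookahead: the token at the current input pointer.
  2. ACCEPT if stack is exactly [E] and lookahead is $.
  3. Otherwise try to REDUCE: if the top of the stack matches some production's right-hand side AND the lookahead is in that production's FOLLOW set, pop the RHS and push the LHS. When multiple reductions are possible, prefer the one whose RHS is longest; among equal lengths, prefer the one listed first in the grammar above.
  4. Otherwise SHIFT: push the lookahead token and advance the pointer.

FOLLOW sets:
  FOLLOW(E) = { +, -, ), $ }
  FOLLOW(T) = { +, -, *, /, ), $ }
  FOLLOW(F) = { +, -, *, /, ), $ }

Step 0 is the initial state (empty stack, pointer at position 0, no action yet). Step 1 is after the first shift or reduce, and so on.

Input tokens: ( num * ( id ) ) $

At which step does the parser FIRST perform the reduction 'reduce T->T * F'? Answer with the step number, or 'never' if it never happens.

Step 1: shift (. Stack=[(] ptr=1 lookahead=num remaining=[num * ( id ) ) $]
Step 2: shift num. Stack=[( num] ptr=2 lookahead=* remaining=[* ( id ) ) $]
Step 3: reduce F->num. Stack=[( F] ptr=2 lookahead=* remaining=[* ( id ) ) $]
Step 4: reduce T->F. Stack=[( T] ptr=2 lookahead=* remaining=[* ( id ) ) $]
Step 5: shift *. Stack=[( T *] ptr=3 lookahead=( remaining=[( id ) ) $]
Step 6: shift (. Stack=[( T * (] ptr=4 lookahead=id remaining=[id ) ) $]
Step 7: shift id. Stack=[( T * ( id] ptr=5 lookahead=) remaining=[) ) $]
Step 8: reduce F->id. Stack=[( T * ( F] ptr=5 lookahead=) remaining=[) ) $]
Step 9: reduce T->F. Stack=[( T * ( T] ptr=5 lookahead=) remaining=[) ) $]
Step 10: reduce E->T. Stack=[( T * ( E] ptr=5 lookahead=) remaining=[) ) $]
Step 11: shift ). Stack=[( T * ( E )] ptr=6 lookahead=) remaining=[) $]
Step 12: reduce F->( E ). Stack=[( T * F] ptr=6 lookahead=) remaining=[) $]
Step 13: reduce T->T * F. Stack=[( T] ptr=6 lookahead=) remaining=[) $]

Answer: 13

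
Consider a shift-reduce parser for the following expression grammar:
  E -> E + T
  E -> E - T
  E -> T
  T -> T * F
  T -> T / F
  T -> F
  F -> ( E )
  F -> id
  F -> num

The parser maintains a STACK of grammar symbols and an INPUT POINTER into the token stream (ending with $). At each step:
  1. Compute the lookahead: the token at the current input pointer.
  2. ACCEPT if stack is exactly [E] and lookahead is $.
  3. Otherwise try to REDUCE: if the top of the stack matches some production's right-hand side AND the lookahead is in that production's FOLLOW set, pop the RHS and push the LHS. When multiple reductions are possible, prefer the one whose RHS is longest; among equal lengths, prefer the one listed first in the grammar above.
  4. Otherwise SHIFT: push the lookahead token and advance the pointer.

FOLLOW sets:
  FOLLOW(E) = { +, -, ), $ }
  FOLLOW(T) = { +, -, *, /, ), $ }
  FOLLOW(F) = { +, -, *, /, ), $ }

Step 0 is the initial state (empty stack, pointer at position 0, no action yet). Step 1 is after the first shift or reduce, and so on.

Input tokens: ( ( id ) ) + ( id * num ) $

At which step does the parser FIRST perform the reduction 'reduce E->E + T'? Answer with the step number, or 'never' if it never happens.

Step 1: shift (. Stack=[(] ptr=1 lookahead=( remaining=[( id ) ) + ( id * num ) $]
Step 2: shift (. Stack=[( (] ptr=2 lookahead=id remaining=[id ) ) + ( id * num ) $]
Step 3: shift id. Stack=[( ( id] ptr=3 lookahead=) remaining=[) ) + ( id * num ) $]
Step 4: reduce F->id. Stack=[( ( F] ptr=3 lookahead=) remaining=[) ) + ( id * num ) $]
Step 5: reduce T->F. Stack=[( ( T] ptr=3 lookahead=) remaining=[) ) + ( id * num ) $]
Step 6: reduce E->T. Stack=[( ( E] ptr=3 lookahead=) remaining=[) ) + ( id * num ) $]
Step 7: shift ). Stack=[( ( E )] ptr=4 lookahead=) remaining=[) + ( id * num ) $]
Step 8: reduce F->( E ). Stack=[( F] ptr=4 lookahead=) remaining=[) + ( id * num ) $]
Step 9: reduce T->F. Stack=[( T] ptr=4 lookahead=) remaining=[) + ( id * num ) $]
Step 10: reduce E->T. Stack=[( E] ptr=4 lookahead=) remaining=[) + ( id * num ) $]
Step 11: shift ). Stack=[( E )] ptr=5 lookahead=+ remaining=[+ ( id * num ) $]
Step 12: reduce F->( E ). Stack=[F] ptr=5 lookahead=+ remaining=[+ ( id * num ) $]
Step 13: reduce T->F. Stack=[T] ptr=5 lookahead=+ remaining=[+ ( id * num ) $]
Step 14: reduce E->T. Stack=[E] ptr=5 lookahead=+ remaining=[+ ( id * num ) $]
Step 15: shift +. Stack=[E +] ptr=6 lookahead=( remaining=[( id * num ) $]
Step 16: shift (. Stack=[E + (] ptr=7 lookahead=id remaining=[id * num ) $]
Step 17: shift id. Stack=[E + ( id] ptr=8 lookahead=* remaining=[* num ) $]
Step 18: reduce F->id. Stack=[E + ( F] ptr=8 lookahead=* remaining=[* num ) $]
Step 19: reduce T->F. Stack=[E + ( T] ptr=8 lookahead=* remaining=[* num ) $]
Step 20: shift *. Stack=[E + ( T *] ptr=9 lookahead=num remaining=[num ) $]
Step 21: shift num. Stack=[E + ( T * num] ptr=10 lookahead=) remaining=[) $]
Step 22: reduce F->num. Stack=[E + ( T * F] ptr=10 lookahead=) remaining=[) $]
Step 23: reduce T->T * F. Stack=[E + ( T] ptr=10 lookahead=) remaining=[) $]
Step 24: reduce E->T. Stack=[E + ( E] ptr=10 lookahead=) remaining=[) $]
Step 25: shift ). Stack=[E + ( E )] ptr=11 lookahead=$ remaining=[$]
Step 26: reduce F->( E ). Stack=[E + F] ptr=11 lookahead=$ remaining=[$]
Step 27: reduce T->F. Stack=[E + T] ptr=11 lookahead=$ remaining=[$]
Step 28: reduce E->E + T. Stack=[E] ptr=11 lookahead=$ remaining=[$]

Answer: 28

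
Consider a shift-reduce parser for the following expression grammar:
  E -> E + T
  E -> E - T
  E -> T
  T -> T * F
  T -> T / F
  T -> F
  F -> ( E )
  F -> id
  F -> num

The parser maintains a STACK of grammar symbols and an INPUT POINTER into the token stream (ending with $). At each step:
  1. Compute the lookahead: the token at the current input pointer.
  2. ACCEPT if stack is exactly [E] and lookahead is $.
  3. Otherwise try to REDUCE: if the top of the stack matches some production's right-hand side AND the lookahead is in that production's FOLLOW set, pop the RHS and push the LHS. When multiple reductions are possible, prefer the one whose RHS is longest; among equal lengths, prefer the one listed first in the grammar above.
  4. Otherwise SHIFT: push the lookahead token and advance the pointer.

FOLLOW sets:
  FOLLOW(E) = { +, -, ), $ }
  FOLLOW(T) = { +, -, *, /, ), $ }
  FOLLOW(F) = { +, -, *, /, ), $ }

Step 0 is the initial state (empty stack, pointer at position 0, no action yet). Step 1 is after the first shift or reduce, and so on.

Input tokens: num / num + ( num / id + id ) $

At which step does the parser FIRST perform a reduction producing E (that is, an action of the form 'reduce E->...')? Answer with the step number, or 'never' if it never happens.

Answer: 8

Derivation:
Step 1: shift num. Stack=[num] ptr=1 lookahead=/ remaining=[/ num + ( num / id + id ) $]
Step 2: reduce F->num. Stack=[F] ptr=1 lookahead=/ remaining=[/ num + ( num / id + id ) $]
Step 3: reduce T->F. Stack=[T] ptr=1 lookahead=/ remaining=[/ num + ( num / id + id ) $]
Step 4: shift /. Stack=[T /] ptr=2 lookahead=num remaining=[num + ( num / id + id ) $]
Step 5: shift num. Stack=[T / num] ptr=3 lookahead=+ remaining=[+ ( num / id + id ) $]
Step 6: reduce F->num. Stack=[T / F] ptr=3 lookahead=+ remaining=[+ ( num / id + id ) $]
Step 7: reduce T->T / F. Stack=[T] ptr=3 lookahead=+ remaining=[+ ( num / id + id ) $]
Step 8: reduce E->T. Stack=[E] ptr=3 lookahead=+ remaining=[+ ( num / id + id ) $]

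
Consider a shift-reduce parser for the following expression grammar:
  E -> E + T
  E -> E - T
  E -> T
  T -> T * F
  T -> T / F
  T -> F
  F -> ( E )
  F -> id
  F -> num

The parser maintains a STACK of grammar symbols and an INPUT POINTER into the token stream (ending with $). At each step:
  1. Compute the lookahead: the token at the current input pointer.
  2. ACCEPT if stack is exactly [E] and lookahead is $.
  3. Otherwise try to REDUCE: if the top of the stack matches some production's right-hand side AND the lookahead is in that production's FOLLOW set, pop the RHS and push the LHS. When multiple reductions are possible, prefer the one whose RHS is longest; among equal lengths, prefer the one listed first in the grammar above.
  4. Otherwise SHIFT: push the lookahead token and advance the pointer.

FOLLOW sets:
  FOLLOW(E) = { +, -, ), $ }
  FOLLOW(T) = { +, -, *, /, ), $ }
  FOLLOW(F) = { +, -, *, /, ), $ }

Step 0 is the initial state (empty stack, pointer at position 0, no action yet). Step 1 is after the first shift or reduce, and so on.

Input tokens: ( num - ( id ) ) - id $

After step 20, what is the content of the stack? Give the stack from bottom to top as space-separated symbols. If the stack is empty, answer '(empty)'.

Step 1: shift (. Stack=[(] ptr=1 lookahead=num remaining=[num - ( id ) ) - id $]
Step 2: shift num. Stack=[( num] ptr=2 lookahead=- remaining=[- ( id ) ) - id $]
Step 3: reduce F->num. Stack=[( F] ptr=2 lookahead=- remaining=[- ( id ) ) - id $]
Step 4: reduce T->F. Stack=[( T] ptr=2 lookahead=- remaining=[- ( id ) ) - id $]
Step 5: reduce E->T. Stack=[( E] ptr=2 lookahead=- remaining=[- ( id ) ) - id $]
Step 6: shift -. Stack=[( E -] ptr=3 lookahead=( remaining=[( id ) ) - id $]
Step 7: shift (. Stack=[( E - (] ptr=4 lookahead=id remaining=[id ) ) - id $]
Step 8: shift id. Stack=[( E - ( id] ptr=5 lookahead=) remaining=[) ) - id $]
Step 9: reduce F->id. Stack=[( E - ( F] ptr=5 lookahead=) remaining=[) ) - id $]
Step 10: reduce T->F. Stack=[( E - ( T] ptr=5 lookahead=) remaining=[) ) - id $]
Step 11: reduce E->T. Stack=[( E - ( E] ptr=5 lookahead=) remaining=[) ) - id $]
Step 12: shift ). Stack=[( E - ( E )] ptr=6 lookahead=) remaining=[) - id $]
Step 13: reduce F->( E ). Stack=[( E - F] ptr=6 lookahead=) remaining=[) - id $]
Step 14: reduce T->F. Stack=[( E - T] ptr=6 lookahead=) remaining=[) - id $]
Step 15: reduce E->E - T. Stack=[( E] ptr=6 lookahead=) remaining=[) - id $]
Step 16: shift ). Stack=[( E )] ptr=7 lookahead=- remaining=[- id $]
Step 17: reduce F->( E ). Stack=[F] ptr=7 lookahead=- remaining=[- id $]
Step 18: reduce T->F. Stack=[T] ptr=7 lookahead=- remaining=[- id $]
Step 19: reduce E->T. Stack=[E] ptr=7 lookahead=- remaining=[- id $]
Step 20: shift -. Stack=[E -] ptr=8 lookahead=id remaining=[id $]

Answer: E -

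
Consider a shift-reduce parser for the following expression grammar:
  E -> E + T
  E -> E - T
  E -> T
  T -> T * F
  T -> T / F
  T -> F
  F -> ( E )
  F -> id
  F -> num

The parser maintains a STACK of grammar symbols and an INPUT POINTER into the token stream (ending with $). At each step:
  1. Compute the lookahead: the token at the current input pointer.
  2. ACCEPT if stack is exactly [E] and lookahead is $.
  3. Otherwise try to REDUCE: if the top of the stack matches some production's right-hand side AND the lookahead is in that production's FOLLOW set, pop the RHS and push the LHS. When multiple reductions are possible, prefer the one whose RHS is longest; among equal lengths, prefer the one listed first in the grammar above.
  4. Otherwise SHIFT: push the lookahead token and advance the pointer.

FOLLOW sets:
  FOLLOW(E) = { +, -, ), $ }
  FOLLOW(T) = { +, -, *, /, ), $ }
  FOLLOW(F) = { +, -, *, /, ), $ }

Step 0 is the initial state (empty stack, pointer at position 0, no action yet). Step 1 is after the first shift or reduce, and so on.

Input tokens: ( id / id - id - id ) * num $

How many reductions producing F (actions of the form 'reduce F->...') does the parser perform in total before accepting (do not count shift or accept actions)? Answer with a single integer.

Step 1: shift (. Stack=[(] ptr=1 lookahead=id remaining=[id / id - id - id ) * num $]
Step 2: shift id. Stack=[( id] ptr=2 lookahead=/ remaining=[/ id - id - id ) * num $]
Step 3: reduce F->id. Stack=[( F] ptr=2 lookahead=/ remaining=[/ id - id - id ) * num $]
Step 4: reduce T->F. Stack=[( T] ptr=2 lookahead=/ remaining=[/ id - id - id ) * num $]
Step 5: shift /. Stack=[( T /] ptr=3 lookahead=id remaining=[id - id - id ) * num $]
Step 6: shift id. Stack=[( T / id] ptr=4 lookahead=- remaining=[- id - id ) * num $]
Step 7: reduce F->id. Stack=[( T / F] ptr=4 lookahead=- remaining=[- id - id ) * num $]
Step 8: reduce T->T / F. Stack=[( T] ptr=4 lookahead=- remaining=[- id - id ) * num $]
Step 9: reduce E->T. Stack=[( E] ptr=4 lookahead=- remaining=[- id - id ) * num $]
Step 10: shift -. Stack=[( E -] ptr=5 lookahead=id remaining=[id - id ) * num $]
Step 11: shift id. Stack=[( E - id] ptr=6 lookahead=- remaining=[- id ) * num $]
Step 12: reduce F->id. Stack=[( E - F] ptr=6 lookahead=- remaining=[- id ) * num $]
Step 13: reduce T->F. Stack=[( E - T] ptr=6 lookahead=- remaining=[- id ) * num $]
Step 14: reduce E->E - T. Stack=[( E] ptr=6 lookahead=- remaining=[- id ) * num $]
Step 15: shift -. Stack=[( E -] ptr=7 lookahead=id remaining=[id ) * num $]
Step 16: shift id. Stack=[( E - id] ptr=8 lookahead=) remaining=[) * num $]
Step 17: reduce F->id. Stack=[( E - F] ptr=8 lookahead=) remaining=[) * num $]
Step 18: reduce T->F. Stack=[( E - T] ptr=8 lookahead=) remaining=[) * num $]
Step 19: reduce E->E - T. Stack=[( E] ptr=8 lookahead=) remaining=[) * num $]
Step 20: shift ). Stack=[( E )] ptr=9 lookahead=* remaining=[* num $]
Step 21: reduce F->( E ). Stack=[F] ptr=9 lookahead=* remaining=[* num $]
Step 22: reduce T->F. Stack=[T] ptr=9 lookahead=* remaining=[* num $]
Step 23: shift *. Stack=[T *] ptr=10 lookahead=num remaining=[num $]
Step 24: shift num. Stack=[T * num] ptr=11 lookahead=$ remaining=[$]
Step 25: reduce F->num. Stack=[T * F] ptr=11 lookahead=$ remaining=[$]
Step 26: reduce T->T * F. Stack=[T] ptr=11 lookahead=$ remaining=[$]
Step 27: reduce E->T. Stack=[E] ptr=11 lookahead=$ remaining=[$]
Step 28: accept. Stack=[E] ptr=11 lookahead=$ remaining=[$]

Answer: 6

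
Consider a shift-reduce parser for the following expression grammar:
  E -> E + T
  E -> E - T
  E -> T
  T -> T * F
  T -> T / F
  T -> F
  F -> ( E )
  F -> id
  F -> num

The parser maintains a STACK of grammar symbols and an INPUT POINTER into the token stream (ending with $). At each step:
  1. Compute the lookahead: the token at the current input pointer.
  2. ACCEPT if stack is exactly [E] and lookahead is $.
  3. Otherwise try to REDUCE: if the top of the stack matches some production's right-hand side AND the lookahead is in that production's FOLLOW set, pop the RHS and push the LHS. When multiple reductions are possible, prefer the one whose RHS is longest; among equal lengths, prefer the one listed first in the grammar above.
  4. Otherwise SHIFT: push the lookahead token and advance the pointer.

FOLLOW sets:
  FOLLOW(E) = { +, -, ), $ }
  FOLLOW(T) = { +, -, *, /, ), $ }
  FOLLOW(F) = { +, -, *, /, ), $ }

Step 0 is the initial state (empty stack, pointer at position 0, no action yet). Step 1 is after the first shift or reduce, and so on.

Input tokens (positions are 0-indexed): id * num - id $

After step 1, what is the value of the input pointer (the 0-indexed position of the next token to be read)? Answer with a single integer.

Step 1: shift id. Stack=[id] ptr=1 lookahead=* remaining=[* num - id $]

Answer: 1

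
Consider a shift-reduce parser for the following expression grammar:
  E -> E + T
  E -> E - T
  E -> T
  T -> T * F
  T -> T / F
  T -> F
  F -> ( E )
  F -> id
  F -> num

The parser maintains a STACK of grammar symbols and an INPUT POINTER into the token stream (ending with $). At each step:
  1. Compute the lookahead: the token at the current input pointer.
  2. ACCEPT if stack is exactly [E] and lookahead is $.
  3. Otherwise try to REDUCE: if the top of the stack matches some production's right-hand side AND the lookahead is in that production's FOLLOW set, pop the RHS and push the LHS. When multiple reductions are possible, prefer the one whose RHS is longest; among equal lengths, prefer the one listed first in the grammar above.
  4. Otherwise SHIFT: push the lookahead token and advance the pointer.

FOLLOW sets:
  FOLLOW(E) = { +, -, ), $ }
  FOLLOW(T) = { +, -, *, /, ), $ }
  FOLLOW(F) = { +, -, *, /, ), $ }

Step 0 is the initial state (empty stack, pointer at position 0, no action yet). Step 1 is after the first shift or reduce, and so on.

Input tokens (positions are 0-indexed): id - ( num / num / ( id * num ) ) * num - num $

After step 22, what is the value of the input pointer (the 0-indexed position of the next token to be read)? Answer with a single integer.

Step 1: shift id. Stack=[id] ptr=1 lookahead=- remaining=[- ( num / num / ( id * num ) ) * num - num $]
Step 2: reduce F->id. Stack=[F] ptr=1 lookahead=- remaining=[- ( num / num / ( id * num ) ) * num - num $]
Step 3: reduce T->F. Stack=[T] ptr=1 lookahead=- remaining=[- ( num / num / ( id * num ) ) * num - num $]
Step 4: reduce E->T. Stack=[E] ptr=1 lookahead=- remaining=[- ( num / num / ( id * num ) ) * num - num $]
Step 5: shift -. Stack=[E -] ptr=2 lookahead=( remaining=[( num / num / ( id * num ) ) * num - num $]
Step 6: shift (. Stack=[E - (] ptr=3 lookahead=num remaining=[num / num / ( id * num ) ) * num - num $]
Step 7: shift num. Stack=[E - ( num] ptr=4 lookahead=/ remaining=[/ num / ( id * num ) ) * num - num $]
Step 8: reduce F->num. Stack=[E - ( F] ptr=4 lookahead=/ remaining=[/ num / ( id * num ) ) * num - num $]
Step 9: reduce T->F. Stack=[E - ( T] ptr=4 lookahead=/ remaining=[/ num / ( id * num ) ) * num - num $]
Step 10: shift /. Stack=[E - ( T /] ptr=5 lookahead=num remaining=[num / ( id * num ) ) * num - num $]
Step 11: shift num. Stack=[E - ( T / num] ptr=6 lookahead=/ remaining=[/ ( id * num ) ) * num - num $]
Step 12: reduce F->num. Stack=[E - ( T / F] ptr=6 lookahead=/ remaining=[/ ( id * num ) ) * num - num $]
Step 13: reduce T->T / F. Stack=[E - ( T] ptr=6 lookahead=/ remaining=[/ ( id * num ) ) * num - num $]
Step 14: shift /. Stack=[E - ( T /] ptr=7 lookahead=( remaining=[( id * num ) ) * num - num $]
Step 15: shift (. Stack=[E - ( T / (] ptr=8 lookahead=id remaining=[id * num ) ) * num - num $]
Step 16: shift id. Stack=[E - ( T / ( id] ptr=9 lookahead=* remaining=[* num ) ) * num - num $]
Step 17: reduce F->id. Stack=[E - ( T / ( F] ptr=9 lookahead=* remaining=[* num ) ) * num - num $]
Step 18: reduce T->F. Stack=[E - ( T / ( T] ptr=9 lookahead=* remaining=[* num ) ) * num - num $]
Step 19: shift *. Stack=[E - ( T / ( T *] ptr=10 lookahead=num remaining=[num ) ) * num - num $]
Step 20: shift num. Stack=[E - ( T / ( T * num] ptr=11 lookahead=) remaining=[) ) * num - num $]
Step 21: reduce F->num. Stack=[E - ( T / ( T * F] ptr=11 lookahead=) remaining=[) ) * num - num $]
Step 22: reduce T->T * F. Stack=[E - ( T / ( T] ptr=11 lookahead=) remaining=[) ) * num - num $]

Answer: 11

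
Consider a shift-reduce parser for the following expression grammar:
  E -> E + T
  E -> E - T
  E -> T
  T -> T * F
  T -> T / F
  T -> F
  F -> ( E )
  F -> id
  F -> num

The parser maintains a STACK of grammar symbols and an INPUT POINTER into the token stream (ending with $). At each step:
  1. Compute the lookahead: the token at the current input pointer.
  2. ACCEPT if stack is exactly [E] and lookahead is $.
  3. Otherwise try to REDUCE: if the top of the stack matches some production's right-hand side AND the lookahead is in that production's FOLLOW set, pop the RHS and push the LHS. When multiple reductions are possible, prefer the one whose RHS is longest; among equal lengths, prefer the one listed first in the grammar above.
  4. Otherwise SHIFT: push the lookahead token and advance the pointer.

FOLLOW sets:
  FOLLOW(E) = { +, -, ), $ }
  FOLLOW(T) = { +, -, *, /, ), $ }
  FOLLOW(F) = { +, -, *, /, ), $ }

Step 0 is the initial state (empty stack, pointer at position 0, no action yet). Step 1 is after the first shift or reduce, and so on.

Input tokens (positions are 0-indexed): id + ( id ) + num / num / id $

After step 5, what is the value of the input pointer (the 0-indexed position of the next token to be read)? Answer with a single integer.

Step 1: shift id. Stack=[id] ptr=1 lookahead=+ remaining=[+ ( id ) + num / num / id $]
Step 2: reduce F->id. Stack=[F] ptr=1 lookahead=+ remaining=[+ ( id ) + num / num / id $]
Step 3: reduce T->F. Stack=[T] ptr=1 lookahead=+ remaining=[+ ( id ) + num / num / id $]
Step 4: reduce E->T. Stack=[E] ptr=1 lookahead=+ remaining=[+ ( id ) + num / num / id $]
Step 5: shift +. Stack=[E +] ptr=2 lookahead=( remaining=[( id ) + num / num / id $]

Answer: 2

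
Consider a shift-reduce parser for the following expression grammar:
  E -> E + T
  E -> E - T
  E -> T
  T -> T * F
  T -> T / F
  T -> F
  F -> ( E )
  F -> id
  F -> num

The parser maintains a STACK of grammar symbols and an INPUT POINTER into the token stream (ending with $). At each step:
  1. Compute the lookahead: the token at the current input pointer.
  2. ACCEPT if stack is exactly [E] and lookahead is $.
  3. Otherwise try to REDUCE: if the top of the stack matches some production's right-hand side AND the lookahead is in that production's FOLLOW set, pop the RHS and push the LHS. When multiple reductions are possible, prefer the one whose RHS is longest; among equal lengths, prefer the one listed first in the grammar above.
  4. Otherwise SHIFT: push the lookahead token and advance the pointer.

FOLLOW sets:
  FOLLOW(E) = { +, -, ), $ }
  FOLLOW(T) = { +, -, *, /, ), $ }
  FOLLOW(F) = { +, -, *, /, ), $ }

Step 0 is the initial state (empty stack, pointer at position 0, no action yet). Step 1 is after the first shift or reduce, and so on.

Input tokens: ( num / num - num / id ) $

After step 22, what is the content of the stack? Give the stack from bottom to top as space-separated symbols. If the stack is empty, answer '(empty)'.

Answer: E

Derivation:
Step 1: shift (. Stack=[(] ptr=1 lookahead=num remaining=[num / num - num / id ) $]
Step 2: shift num. Stack=[( num] ptr=2 lookahead=/ remaining=[/ num - num / id ) $]
Step 3: reduce F->num. Stack=[( F] ptr=2 lookahead=/ remaining=[/ num - num / id ) $]
Step 4: reduce T->F. Stack=[( T] ptr=2 lookahead=/ remaining=[/ num - num / id ) $]
Step 5: shift /. Stack=[( T /] ptr=3 lookahead=num remaining=[num - num / id ) $]
Step 6: shift num. Stack=[( T / num] ptr=4 lookahead=- remaining=[- num / id ) $]
Step 7: reduce F->num. Stack=[( T / F] ptr=4 lookahead=- remaining=[- num / id ) $]
Step 8: reduce T->T / F. Stack=[( T] ptr=4 lookahead=- remaining=[- num / id ) $]
Step 9: reduce E->T. Stack=[( E] ptr=4 lookahead=- remaining=[- num / id ) $]
Step 10: shift -. Stack=[( E -] ptr=5 lookahead=num remaining=[num / id ) $]
Step 11: shift num. Stack=[( E - num] ptr=6 lookahead=/ remaining=[/ id ) $]
Step 12: reduce F->num. Stack=[( E - F] ptr=6 lookahead=/ remaining=[/ id ) $]
Step 13: reduce T->F. Stack=[( E - T] ptr=6 lookahead=/ remaining=[/ id ) $]
Step 14: shift /. Stack=[( E - T /] ptr=7 lookahead=id remaining=[id ) $]
Step 15: shift id. Stack=[( E - T / id] ptr=8 lookahead=) remaining=[) $]
Step 16: reduce F->id. Stack=[( E - T / F] ptr=8 lookahead=) remaining=[) $]
Step 17: reduce T->T / F. Stack=[( E - T] ptr=8 lookahead=) remaining=[) $]
Step 18: reduce E->E - T. Stack=[( E] ptr=8 lookahead=) remaining=[) $]
Step 19: shift ). Stack=[( E )] ptr=9 lookahead=$ remaining=[$]
Step 20: reduce F->( E ). Stack=[F] ptr=9 lookahead=$ remaining=[$]
Step 21: reduce T->F. Stack=[T] ptr=9 lookahead=$ remaining=[$]
Step 22: reduce E->T. Stack=[E] ptr=9 lookahead=$ remaining=[$]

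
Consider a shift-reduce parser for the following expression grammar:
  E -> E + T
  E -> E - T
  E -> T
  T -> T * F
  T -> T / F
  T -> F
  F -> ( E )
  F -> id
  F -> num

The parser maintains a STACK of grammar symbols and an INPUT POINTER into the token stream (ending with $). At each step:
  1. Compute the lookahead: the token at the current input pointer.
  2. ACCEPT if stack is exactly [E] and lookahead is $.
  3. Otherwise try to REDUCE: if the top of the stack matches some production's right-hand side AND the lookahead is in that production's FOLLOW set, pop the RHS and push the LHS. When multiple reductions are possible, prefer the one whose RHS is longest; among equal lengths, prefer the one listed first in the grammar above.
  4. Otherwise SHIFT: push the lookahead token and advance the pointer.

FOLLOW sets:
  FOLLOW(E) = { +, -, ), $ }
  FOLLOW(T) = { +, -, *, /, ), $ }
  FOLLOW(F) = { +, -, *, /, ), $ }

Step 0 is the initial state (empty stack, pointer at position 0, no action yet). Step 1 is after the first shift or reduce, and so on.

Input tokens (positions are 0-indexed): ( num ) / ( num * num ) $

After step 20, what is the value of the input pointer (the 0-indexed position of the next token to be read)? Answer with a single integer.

Step 1: shift (. Stack=[(] ptr=1 lookahead=num remaining=[num ) / ( num * num ) $]
Step 2: shift num. Stack=[( num] ptr=2 lookahead=) remaining=[) / ( num * num ) $]
Step 3: reduce F->num. Stack=[( F] ptr=2 lookahead=) remaining=[) / ( num * num ) $]
Step 4: reduce T->F. Stack=[( T] ptr=2 lookahead=) remaining=[) / ( num * num ) $]
Step 5: reduce E->T. Stack=[( E] ptr=2 lookahead=) remaining=[) / ( num * num ) $]
Step 6: shift ). Stack=[( E )] ptr=3 lookahead=/ remaining=[/ ( num * num ) $]
Step 7: reduce F->( E ). Stack=[F] ptr=3 lookahead=/ remaining=[/ ( num * num ) $]
Step 8: reduce T->F. Stack=[T] ptr=3 lookahead=/ remaining=[/ ( num * num ) $]
Step 9: shift /. Stack=[T /] ptr=4 lookahead=( remaining=[( num * num ) $]
Step 10: shift (. Stack=[T / (] ptr=5 lookahead=num remaining=[num * num ) $]
Step 11: shift num. Stack=[T / ( num] ptr=6 lookahead=* remaining=[* num ) $]
Step 12: reduce F->num. Stack=[T / ( F] ptr=6 lookahead=* remaining=[* num ) $]
Step 13: reduce T->F. Stack=[T / ( T] ptr=6 lookahead=* remaining=[* num ) $]
Step 14: shift *. Stack=[T / ( T *] ptr=7 lookahead=num remaining=[num ) $]
Step 15: shift num. Stack=[T / ( T * num] ptr=8 lookahead=) remaining=[) $]
Step 16: reduce F->num. Stack=[T / ( T * F] ptr=8 lookahead=) remaining=[) $]
Step 17: reduce T->T * F. Stack=[T / ( T] ptr=8 lookahead=) remaining=[) $]
Step 18: reduce E->T. Stack=[T / ( E] ptr=8 lookahead=) remaining=[) $]
Step 19: shift ). Stack=[T / ( E )] ptr=9 lookahead=$ remaining=[$]
Step 20: reduce F->( E ). Stack=[T / F] ptr=9 lookahead=$ remaining=[$]

Answer: 9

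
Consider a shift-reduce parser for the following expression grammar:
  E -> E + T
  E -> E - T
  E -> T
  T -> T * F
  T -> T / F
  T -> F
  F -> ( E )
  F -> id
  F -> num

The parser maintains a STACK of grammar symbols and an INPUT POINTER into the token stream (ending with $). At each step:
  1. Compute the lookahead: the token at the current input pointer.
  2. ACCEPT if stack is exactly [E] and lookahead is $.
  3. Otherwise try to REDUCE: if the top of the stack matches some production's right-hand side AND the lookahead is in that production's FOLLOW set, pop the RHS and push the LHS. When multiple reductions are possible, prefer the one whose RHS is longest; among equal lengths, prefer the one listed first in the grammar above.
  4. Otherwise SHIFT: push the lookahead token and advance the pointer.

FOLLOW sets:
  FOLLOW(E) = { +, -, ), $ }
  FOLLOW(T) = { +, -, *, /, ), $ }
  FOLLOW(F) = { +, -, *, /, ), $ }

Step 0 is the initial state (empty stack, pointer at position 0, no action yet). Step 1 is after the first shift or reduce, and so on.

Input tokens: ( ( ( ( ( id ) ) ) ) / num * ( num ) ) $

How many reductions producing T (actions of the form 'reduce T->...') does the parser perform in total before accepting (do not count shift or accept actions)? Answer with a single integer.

Step 1: shift (. Stack=[(] ptr=1 lookahead=( remaining=[( ( ( ( id ) ) ) ) / num * ( num ) ) $]
Step 2: shift (. Stack=[( (] ptr=2 lookahead=( remaining=[( ( ( id ) ) ) ) / num * ( num ) ) $]
Step 3: shift (. Stack=[( ( (] ptr=3 lookahead=( remaining=[( ( id ) ) ) ) / num * ( num ) ) $]
Step 4: shift (. Stack=[( ( ( (] ptr=4 lookahead=( remaining=[( id ) ) ) ) / num * ( num ) ) $]
Step 5: shift (. Stack=[( ( ( ( (] ptr=5 lookahead=id remaining=[id ) ) ) ) / num * ( num ) ) $]
Step 6: shift id. Stack=[( ( ( ( ( id] ptr=6 lookahead=) remaining=[) ) ) ) / num * ( num ) ) $]
Step 7: reduce F->id. Stack=[( ( ( ( ( F] ptr=6 lookahead=) remaining=[) ) ) ) / num * ( num ) ) $]
Step 8: reduce T->F. Stack=[( ( ( ( ( T] ptr=6 lookahead=) remaining=[) ) ) ) / num * ( num ) ) $]
Step 9: reduce E->T. Stack=[( ( ( ( ( E] ptr=6 lookahead=) remaining=[) ) ) ) / num * ( num ) ) $]
Step 10: shift ). Stack=[( ( ( ( ( E )] ptr=7 lookahead=) remaining=[) ) ) / num * ( num ) ) $]
Step 11: reduce F->( E ). Stack=[( ( ( ( F] ptr=7 lookahead=) remaining=[) ) ) / num * ( num ) ) $]
Step 12: reduce T->F. Stack=[( ( ( ( T] ptr=7 lookahead=) remaining=[) ) ) / num * ( num ) ) $]
Step 13: reduce E->T. Stack=[( ( ( ( E] ptr=7 lookahead=) remaining=[) ) ) / num * ( num ) ) $]
Step 14: shift ). Stack=[( ( ( ( E )] ptr=8 lookahead=) remaining=[) ) / num * ( num ) ) $]
Step 15: reduce F->( E ). Stack=[( ( ( F] ptr=8 lookahead=) remaining=[) ) / num * ( num ) ) $]
Step 16: reduce T->F. Stack=[( ( ( T] ptr=8 lookahead=) remaining=[) ) / num * ( num ) ) $]
Step 17: reduce E->T. Stack=[( ( ( E] ptr=8 lookahead=) remaining=[) ) / num * ( num ) ) $]
Step 18: shift ). Stack=[( ( ( E )] ptr=9 lookahead=) remaining=[) / num * ( num ) ) $]
Step 19: reduce F->( E ). Stack=[( ( F] ptr=9 lookahead=) remaining=[) / num * ( num ) ) $]
Step 20: reduce T->F. Stack=[( ( T] ptr=9 lookahead=) remaining=[) / num * ( num ) ) $]
Step 21: reduce E->T. Stack=[( ( E] ptr=9 lookahead=) remaining=[) / num * ( num ) ) $]
Step 22: shift ). Stack=[( ( E )] ptr=10 lookahead=/ remaining=[/ num * ( num ) ) $]
Step 23: reduce F->( E ). Stack=[( F] ptr=10 lookahead=/ remaining=[/ num * ( num ) ) $]
Step 24: reduce T->F. Stack=[( T] ptr=10 lookahead=/ remaining=[/ num * ( num ) ) $]
Step 25: shift /. Stack=[( T /] ptr=11 lookahead=num remaining=[num * ( num ) ) $]
Step 26: shift num. Stack=[( T / num] ptr=12 lookahead=* remaining=[* ( num ) ) $]
Step 27: reduce F->num. Stack=[( T / F] ptr=12 lookahead=* remaining=[* ( num ) ) $]
Step 28: reduce T->T / F. Stack=[( T] ptr=12 lookahead=* remaining=[* ( num ) ) $]
Step 29: shift *. Stack=[( T *] ptr=13 lookahead=( remaining=[( num ) ) $]
Step 30: shift (. Stack=[( T * (] ptr=14 lookahead=num remaining=[num ) ) $]
Step 31: shift num. Stack=[( T * ( num] ptr=15 lookahead=) remaining=[) ) $]
Step 32: reduce F->num. Stack=[( T * ( F] ptr=15 lookahead=) remaining=[) ) $]
Step 33: reduce T->F. Stack=[( T * ( T] ptr=15 lookahead=) remaining=[) ) $]
Step 34: reduce E->T. Stack=[( T * ( E] ptr=15 lookahead=) remaining=[) ) $]
Step 35: shift ). Stack=[( T * ( E )] ptr=16 lookahead=) remaining=[) $]
Step 36: reduce F->( E ). Stack=[( T * F] ptr=16 lookahead=) remaining=[) $]
Step 37: reduce T->T * F. Stack=[( T] ptr=16 lookahead=) remaining=[) $]
Step 38: reduce E->T. Stack=[( E] ptr=16 lookahead=) remaining=[) $]
Step 39: shift ). Stack=[( E )] ptr=17 lookahead=$ remaining=[$]
Step 40: reduce F->( E ). Stack=[F] ptr=17 lookahead=$ remaining=[$]
Step 41: reduce T->F. Stack=[T] ptr=17 lookahead=$ remaining=[$]
Step 42: reduce E->T. Stack=[E] ptr=17 lookahead=$ remaining=[$]
Step 43: accept. Stack=[E] ptr=17 lookahead=$ remaining=[$]

Answer: 9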